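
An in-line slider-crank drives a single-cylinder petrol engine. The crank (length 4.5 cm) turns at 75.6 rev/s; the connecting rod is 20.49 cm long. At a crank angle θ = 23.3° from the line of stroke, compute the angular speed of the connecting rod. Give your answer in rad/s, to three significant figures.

96.2

ω = 475 rad/s (converted from 75.6 rev/s).
The rod makes angle φ with the slider axis where L sinφ = r sinθ; differentiating, L cosφ·φ̇ = r ω cosθ.
L cosφ = √(L² − r² sin²θ) = 0.20413 m.
|ω_rod| = r ω |cosθ| / √(L² − r² sin²θ) = 0.045·475·0.91845/0.20413 = 96.177 rad/s.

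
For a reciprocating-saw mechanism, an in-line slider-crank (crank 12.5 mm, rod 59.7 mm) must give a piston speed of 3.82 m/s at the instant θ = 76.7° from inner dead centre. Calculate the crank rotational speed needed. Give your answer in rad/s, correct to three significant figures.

299

For an in-line slider-crank, |v_piston| = rω|sinθ|·[1 + r cosθ/√(L² − r² sin²θ)].
With r = 0.0125 m, L = 0.0597 m, θ = 76.7°: the bracketed kinematic factor |dx/dθ| = 0.012763 m.
ω = v/|dx/dθ| = 3.82/0.012763 = 299.3 rad/s.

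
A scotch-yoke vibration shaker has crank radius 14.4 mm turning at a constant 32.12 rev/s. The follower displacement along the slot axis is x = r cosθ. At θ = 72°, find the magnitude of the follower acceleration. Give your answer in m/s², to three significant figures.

181

ω = 201.8 rad/s (from 32.12 rev/s).
x = r cosθ ⇒ ẍ = −rω² cosθ (ω constant).
|a| = rω²|cosθ| = 0.0144·(201.8)²·|cos 72°| = 181.24 m/s².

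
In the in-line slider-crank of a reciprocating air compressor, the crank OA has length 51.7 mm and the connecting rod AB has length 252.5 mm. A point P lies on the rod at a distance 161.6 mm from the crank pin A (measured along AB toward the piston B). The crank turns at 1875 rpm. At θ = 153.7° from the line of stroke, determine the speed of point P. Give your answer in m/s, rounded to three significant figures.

ω = 196.3 rad/s.  Crank-pin speed |V_A| = rω = 10.151 m/s, perpendicular to OA.
Rod angle: sinφ = −(r/L) sinθ ⇒ φ = -5.205°; ω_rod = −rω cosθ/√(L²−r²sin²θ) = +36.191 rad/s.
V_P = V_A + ω_rod × AP, with AP = 0.1616 m along the rod.
Components: V_Px = −rω sinθ − a·ω_rod·sinφ = -3.9672 m/s;  V_Py = rω cosθ + a·ω_rod·cosφ = -3.2762 m/s.
|V_P| = √(V_Px² + V_Py²) = 5.1451 m/s.

5.15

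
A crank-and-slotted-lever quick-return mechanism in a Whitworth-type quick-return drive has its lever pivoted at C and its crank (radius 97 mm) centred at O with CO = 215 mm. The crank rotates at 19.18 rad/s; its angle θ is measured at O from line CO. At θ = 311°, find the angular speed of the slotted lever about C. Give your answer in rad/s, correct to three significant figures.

ω = 19.18 rad/s
Crank pin A relative to C: A = (d + r cosθ, r sinθ); lever angle φ = atan2(r sinθ, d + r cosθ).
Differentiating tanφ: φ̇ = rω(d cosθ + r)/(d² + r² + 2dr cosθ).
d² + r² + 2dr cosθ = |CA|² = 0.0829982 m²;  d cosθ + r = +0.23805 m.
|ω_lever| = |0.097·19.18·+0.23805| / 0.0829982 = 5.3361 rad/s.

5.34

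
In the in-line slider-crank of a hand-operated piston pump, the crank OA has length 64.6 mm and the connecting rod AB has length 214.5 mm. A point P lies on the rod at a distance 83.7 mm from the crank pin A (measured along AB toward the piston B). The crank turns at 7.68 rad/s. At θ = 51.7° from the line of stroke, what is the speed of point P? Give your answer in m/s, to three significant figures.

ω = 7.68 rad/s.  Crank-pin speed |V_A| = rω = 0.49613 m/s, perpendicular to OA.
Rod angle: sinφ = −(r/L) sinθ ⇒ φ = -13.671°; ω_rod = −rω cosθ/√(L²−r²sin²θ) = -1.4753 rad/s.
V_P = V_A + ω_rod × AP, with AP = 0.0837 m along the rod.
Components: V_Px = −rω sinθ − a·ω_rod·sinφ = -0.41853 m/s;  V_Py = rω cosθ + a·ω_rod·cosφ = +0.1875 m/s.
|V_P| = √(V_Px² + V_Py²) = 0.45862 m/s.

0.459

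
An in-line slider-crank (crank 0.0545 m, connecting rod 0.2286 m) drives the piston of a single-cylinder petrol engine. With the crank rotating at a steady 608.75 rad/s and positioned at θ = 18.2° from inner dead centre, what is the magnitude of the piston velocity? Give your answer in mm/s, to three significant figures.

12700

ω = 608.8 rad/s
For an in-line slider-crank, x = r cosθ + √(L² − r² sin²θ), so v = −rω sinθ·[1 + r cosθ/√(L² − r² sin²θ)].
With r = 0.0545 m, L = 0.2286 m, θ = 18.2°: √(L² − r² sin²θ) = 0.22797 m.
v = −0.0545·608.8·0.31233·[1 + 0.0545·0.94997/0.22797] = -12.716 m/s.
|v| = 12.716 m/s = 12716 mm/s.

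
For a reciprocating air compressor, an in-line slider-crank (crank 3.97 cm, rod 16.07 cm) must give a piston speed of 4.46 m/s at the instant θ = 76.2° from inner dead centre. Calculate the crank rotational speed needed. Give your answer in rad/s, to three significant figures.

109

For an in-line slider-crank, |v_piston| = rω|sinθ|·[1 + r cosθ/√(L² − r² sin²θ)].
With r = 0.0397 m, L = 0.1607 m, θ = 76.2°: the bracketed kinematic factor |dx/dθ| = 0.040894 m.
ω = v/|dx/dθ| = 4.46/0.040894 = 109.06 rad/s.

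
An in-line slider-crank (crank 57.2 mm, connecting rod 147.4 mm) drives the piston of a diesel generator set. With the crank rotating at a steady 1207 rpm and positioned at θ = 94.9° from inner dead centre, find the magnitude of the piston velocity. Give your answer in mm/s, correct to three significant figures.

6940

ω = 2π·1207/60 = 126.4 rad/s
For an in-line slider-crank, x = r cosθ + √(L² − r² sin²θ), so v = −rω sinθ·[1 + r cosθ/√(L² − r² sin²θ)].
With r = 0.0572 m, L = 0.1474 m, θ = 94.9°: √(L² − r² sin²θ) = 0.13594 m.
v = −0.0572·126.4·0.99635·[1 + 0.0572·-0.08542/0.13594] = -6.9446 m/s.
|v| = 6.9446 m/s = 6944.6 mm/s.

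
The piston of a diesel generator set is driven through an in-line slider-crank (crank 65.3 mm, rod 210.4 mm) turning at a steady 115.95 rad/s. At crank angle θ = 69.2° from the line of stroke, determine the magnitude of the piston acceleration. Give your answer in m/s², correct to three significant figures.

102

ω = 116 rad/s
x(θ) = r cosθ + √(L² − r² sin²θ); with ω constant, a = ω²·d²x/dθ².
d²x/dθ² = −r cosθ − r²(cos2θ)/√u − r⁴ sin²2θ/(4u^{3/2}),  u = L² − r² sin²θ = 0.0405418 m².
Substituting r = 0.0653 m, L = 0.2104 m, θ = 69.2°: d²x/dθ² = -0.0075974 m.
a = ω²·d²x/dθ² = (116)²·(-0.0075974) = -102.14 m/s²;  |a| = 102.14 m/s².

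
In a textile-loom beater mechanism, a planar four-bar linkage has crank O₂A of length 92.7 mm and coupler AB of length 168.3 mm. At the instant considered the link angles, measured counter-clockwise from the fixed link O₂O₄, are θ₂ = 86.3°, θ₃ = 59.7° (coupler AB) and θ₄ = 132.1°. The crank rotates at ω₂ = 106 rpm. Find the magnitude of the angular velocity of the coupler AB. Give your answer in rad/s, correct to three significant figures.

4.60

ω₂ = 11.1 rad/s (from 106 rpm).
Differentiating the loop-closure r₂e^{iθ₂}+r₃e^{iθ₃}=r₁+r₄e^{iθ₄} gives r₂ω₂e^{iθ₂}+r₃ω₃e^{iθ₃}=r₄ω₄e^{iθ₄}.
Eliminating the other unknown: ω₃ = r₂ω₂ sin(θ₄−θ₂) / [r₃ sin(θ₃−θ₄)].
Numerator sine = +0.71691; denominator sine = -0.95319.
Result = 0.0927·11.1·(+0.71691) / (0.1683·(-0.95319)) = -4.5985 rad/s; magnitude 4.5985 rad/s.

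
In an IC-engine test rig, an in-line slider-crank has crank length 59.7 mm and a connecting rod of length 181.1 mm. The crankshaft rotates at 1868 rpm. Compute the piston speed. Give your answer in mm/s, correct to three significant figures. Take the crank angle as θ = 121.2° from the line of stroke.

8210

ω = 2π·1868/60 = 195.6 rad/s
For an in-line slider-crank, x = r cosθ + √(L² − r² sin²θ), so v = −rω sinθ·[1 + r cosθ/√(L² − r² sin²θ)].
With r = 0.0597 m, L = 0.1811 m, θ = 121.2°: √(L² − r² sin²θ) = 0.17375 m.
v = −0.0597·195.6·0.85536·[1 + 0.0597·-0.51803/0.17375] = -8.2112 m/s.
|v| = 8.2112 m/s = 8211.2 mm/s.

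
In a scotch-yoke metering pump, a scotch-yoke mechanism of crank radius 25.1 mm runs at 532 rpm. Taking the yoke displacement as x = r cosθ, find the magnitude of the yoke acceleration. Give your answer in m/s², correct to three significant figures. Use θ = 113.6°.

ω = 55.71 rad/s (from 532 rpm).
x = r cosθ ⇒ ẍ = −rω² cosθ (ω constant).
|a| = rω²|cosθ| = 0.0251·(55.71)²·|cos 113.6°| = 31.188 m/s².

31.2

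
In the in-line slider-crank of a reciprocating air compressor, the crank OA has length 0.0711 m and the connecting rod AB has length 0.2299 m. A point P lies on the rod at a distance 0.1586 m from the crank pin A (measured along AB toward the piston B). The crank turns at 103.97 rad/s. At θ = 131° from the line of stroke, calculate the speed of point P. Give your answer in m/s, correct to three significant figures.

ω = 104 rad/s.  Crank-pin speed |V_A| = rω = 7.3923 m/s, perpendicular to OA.
Rod angle: sinφ = −(r/L) sinθ ⇒ φ = -13.498°; ω_rod = −rω cosθ/√(L²−r²sin²θ) = +21.694 rad/s.
V_P = V_A + ω_rod × AP, with AP = 0.1586 m along the rod.
Components: V_Px = −rω sinθ − a·ω_rod·sinφ = -4.7759 m/s;  V_Py = rω cosθ + a·ω_rod·cosφ = -1.5041 m/s.
|V_P| = √(V_Px² + V_Py²) = 5.0072 m/s.

5.01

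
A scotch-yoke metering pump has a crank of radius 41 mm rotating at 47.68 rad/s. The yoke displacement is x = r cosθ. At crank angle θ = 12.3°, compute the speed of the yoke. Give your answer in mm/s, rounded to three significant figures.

ω = 47.68 rad/s
x = r cosθ ⇒ ẋ = −rω sinθ.
|v| = rω|sinθ| = 0.041·47.68·|sin 12.3°| = 0.41645 m/s = 416.45 mm/s.

416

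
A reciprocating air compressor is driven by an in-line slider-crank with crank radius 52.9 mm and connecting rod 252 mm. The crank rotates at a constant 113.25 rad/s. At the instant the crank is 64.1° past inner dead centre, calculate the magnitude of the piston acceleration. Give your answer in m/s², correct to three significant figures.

208

ω = 113.2 rad/s
x(θ) = r cosθ + √(L² − r² sin²θ); with ω constant, a = ω²·d²x/dθ².
d²x/dθ² = −r cosθ − r²(cos2θ)/√u − r⁴ sin²2θ/(4u^{3/2}),  u = L² − r² sin²θ = 0.0612395 m².
Substituting r = 0.0529 m, L = 0.252 m, θ = 64.1°: d²x/dθ² = -0.016193 m.
a = ω²·d²x/dθ² = (113.2)²·(-0.016193) = -207.69 m/s²;  |a| = 207.69 m/s².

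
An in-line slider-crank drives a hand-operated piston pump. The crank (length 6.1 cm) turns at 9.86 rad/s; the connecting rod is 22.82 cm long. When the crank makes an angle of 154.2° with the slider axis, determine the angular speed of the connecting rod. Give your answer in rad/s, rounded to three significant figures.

ω = 9.86 rad/s
The rod makes angle φ with the slider axis where L sinφ = r sinθ; differentiating, L cosφ·φ̇ = r ω cosθ.
L cosφ = √(L² − r² sin²θ) = 0.22665 m.
|ω_rod| = r ω |cosθ| / √(L² − r² sin²θ) = 0.061·9.86·0.90032/0.22665 = 2.3892 rad/s.

2.39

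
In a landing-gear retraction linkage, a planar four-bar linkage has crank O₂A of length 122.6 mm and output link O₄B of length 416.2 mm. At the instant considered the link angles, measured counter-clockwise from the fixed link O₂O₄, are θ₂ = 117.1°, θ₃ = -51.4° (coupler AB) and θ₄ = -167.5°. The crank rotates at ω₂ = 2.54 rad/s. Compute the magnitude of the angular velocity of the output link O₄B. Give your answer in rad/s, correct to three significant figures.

0.166

ω₂ = 2.54 rad/s
Differentiating the loop-closure r₂e^{iθ₂}+r₃e^{iθ₃}=r₁+r₄e^{iθ₄} gives r₂ω₂e^{iθ₂}+r₃ω₃e^{iθ₃}=r₄ω₄e^{iθ₄}.
Eliminating the other unknown: ω₄ = r₂ω₂ sin(θ₂−θ₃) / [r₄ sin(θ₄−θ₃)].
Numerator sine = +0.19937; denominator sine = -0.89803.
Result = 0.1226·2.54·(+0.19937) / (0.4162·(-0.89803)) = -0.16611 rad/s; magnitude 0.16611 rad/s.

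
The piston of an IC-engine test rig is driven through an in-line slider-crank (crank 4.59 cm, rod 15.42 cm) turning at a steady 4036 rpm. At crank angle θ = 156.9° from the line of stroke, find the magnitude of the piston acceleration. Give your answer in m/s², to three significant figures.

ω = 2π·4036/60 = 422.6 rad/s
x(θ) = r cosθ + √(L² − r² sin²θ); with ω constant, a = ω²·d²x/dθ².
d²x/dθ² = −r cosθ − r²(cos2θ)/√u − r⁴ sin²2θ/(4u^{3/2}),  u = L² − r² sin²θ = 0.0234533 m².
Substituting r = 0.0459 m, L = 0.1542 m, θ = 156.9°: d²x/dθ² = +0.032537 m.
a = ω²·d²x/dθ² = (422.6)²·(+0.032537) = +5812.2 m/s²;  |a| = 5812.2 m/s².

5810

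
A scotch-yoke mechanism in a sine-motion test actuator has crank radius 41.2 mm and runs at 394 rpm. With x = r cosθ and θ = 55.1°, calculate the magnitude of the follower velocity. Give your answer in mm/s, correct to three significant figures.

ω = 41.26 rad/s (from 394 rpm).
x = r cosθ ⇒ ẋ = −rω sinθ.
|v| = rω|sinθ| = 0.0412·41.26·|sin 55.1°| = 1.3942 m/s = 1394.2 mm/s.

1390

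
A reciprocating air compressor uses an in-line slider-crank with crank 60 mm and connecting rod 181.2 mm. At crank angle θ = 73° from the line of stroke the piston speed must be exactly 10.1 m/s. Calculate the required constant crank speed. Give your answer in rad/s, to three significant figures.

For an in-line slider-crank, |v_piston| = rω|sinθ|·[1 + r cosθ/√(L² − r² sin²θ)].
With r = 0.06 m, L = 0.1812 m, θ = 73°: the bracketed kinematic factor |dx/dθ| = 0.063235 m.
ω = v/|dx/dθ| = 10.1/0.063235 = 159.72 rad/s.

160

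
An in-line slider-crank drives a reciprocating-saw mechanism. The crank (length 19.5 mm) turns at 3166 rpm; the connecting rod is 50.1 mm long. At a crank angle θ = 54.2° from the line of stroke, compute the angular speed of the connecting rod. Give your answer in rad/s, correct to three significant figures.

79.6

ω = 331.5 rad/s (converted from 3166 rpm).
The rod makes angle φ with the slider axis where L sinφ = r sinθ; differentiating, L cosφ·φ̇ = r ω cosθ.
L cosφ = √(L² − r² sin²θ) = 0.047538 m.
|ω_rod| = r ω |cosθ| / √(L² − r² sin²θ) = 0.0195·331.5·0.58496/0.047538 = 79.553 rad/s.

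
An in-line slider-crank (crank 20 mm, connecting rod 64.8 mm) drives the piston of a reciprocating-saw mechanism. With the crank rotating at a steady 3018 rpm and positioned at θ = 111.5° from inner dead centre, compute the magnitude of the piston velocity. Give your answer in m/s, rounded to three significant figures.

ω = 2π·3018/60 = 316 rad/s
For an in-line slider-crank, x = r cosθ + √(L² − r² sin²θ), so v = −rω sinθ·[1 + r cosθ/√(L² − r² sin²θ)].
With r = 0.02 m, L = 0.0648 m, θ = 111.5°: √(L² − r² sin²θ) = 0.062071 m.
v = −0.02·316·0.93042·[1 + 0.02·-0.36650/0.062071] = -5.1866 m/s.
|v| = 5.1866 m/s.

5.19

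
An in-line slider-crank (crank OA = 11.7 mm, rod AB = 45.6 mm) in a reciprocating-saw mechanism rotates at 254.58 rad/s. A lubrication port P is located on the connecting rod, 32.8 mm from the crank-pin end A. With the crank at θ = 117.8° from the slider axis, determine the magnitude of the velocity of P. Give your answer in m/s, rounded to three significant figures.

ω = 254.6 rad/s.  Crank-pin speed |V_A| = rω = 2.9786 m/s, perpendicular to OA.
Rod angle: sinφ = −(r/L) sinθ ⇒ φ = -13.118°; ω_rod = −rω cosθ/√(L²−r²sin²θ) = +31.281 rad/s.
V_P = V_A + ω_rod × AP, with AP = 0.0328 m along the rod.
Components: V_Px = −rω sinθ − a·ω_rod·sinφ = -2.4019 m/s;  V_Py = rω cosθ + a·ω_rod·cosφ = -0.38994 m/s.
|V_P| = √(V_Px² + V_Py²) = 2.4334 m/s.

2.43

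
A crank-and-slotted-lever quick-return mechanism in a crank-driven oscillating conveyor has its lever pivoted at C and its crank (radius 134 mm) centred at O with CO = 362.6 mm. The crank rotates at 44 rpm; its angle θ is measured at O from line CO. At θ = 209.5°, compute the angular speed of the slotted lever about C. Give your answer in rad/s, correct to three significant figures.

ω = 4.608 rad/s (from 44 rpm).
Crank pin A relative to C: A = (d + r cosθ, r sinθ); lever angle φ = atan2(r sinθ, d + r cosθ).
Differentiating tanφ: φ̇ = rω(d cosθ + r)/(d² + r² + 2dr cosθ).
d² + r² + 2dr cosθ = |CA|² = 0.0648564 m²;  d cosθ + r = -0.18159 m.
|ω_lever| = |0.134·4.608·-0.18159| / 0.0648564 = 1.7287 rad/s.

1.73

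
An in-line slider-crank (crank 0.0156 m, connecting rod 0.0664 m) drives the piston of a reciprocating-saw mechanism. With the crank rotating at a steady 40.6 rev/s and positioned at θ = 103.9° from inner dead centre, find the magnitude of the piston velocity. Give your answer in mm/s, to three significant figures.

ω = 2π·40.6 = 255.1 rad/s
For an in-line slider-crank, x = r cosθ + √(L² − r² sin²θ), so v = −rω sinθ·[1 + r cosθ/√(L² − r² sin²θ)].
With r = 0.0156 m, L = 0.0664 m, θ = 103.9°: √(L² − r² sin²θ) = 0.06465 m.
v = −0.0156·255.1·0.97072·[1 + 0.0156·-0.24023/0.06465] = -3.6391 m/s.
|v| = 3.6391 m/s = 3639.1 mm/s.

3640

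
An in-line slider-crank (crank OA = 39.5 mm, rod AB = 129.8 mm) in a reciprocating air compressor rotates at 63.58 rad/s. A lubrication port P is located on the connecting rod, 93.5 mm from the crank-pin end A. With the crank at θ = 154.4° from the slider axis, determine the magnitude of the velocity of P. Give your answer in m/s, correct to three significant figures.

ω = 63.58 rad/s.  Crank-pin speed |V_A| = rω = 2.5114 m/s, perpendicular to OA.
Rod angle: sinφ = −(r/L) sinθ ⇒ φ = -7.556°; ω_rod = −rω cosθ/√(L²−r²sin²θ) = +17.602 rad/s.
V_P = V_A + ω_rod × AP, with AP = 0.0935 m along the rod.
Components: V_Px = −rω sinθ − a·ω_rod·sinφ = -0.86874 m/s;  V_Py = rω cosθ + a·ω_rod·cosφ = -0.6334 m/s.
|V_P| = √(V_Px² + V_Py²) = 1.0751 m/s.

1.08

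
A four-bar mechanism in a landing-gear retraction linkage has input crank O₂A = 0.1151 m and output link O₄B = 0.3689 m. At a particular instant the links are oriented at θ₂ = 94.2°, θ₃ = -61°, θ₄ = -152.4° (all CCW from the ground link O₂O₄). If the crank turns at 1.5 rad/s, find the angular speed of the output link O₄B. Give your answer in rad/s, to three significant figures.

ω₂ = 1.5 rad/s
Differentiating the loop-closure r₂e^{iθ₂}+r₃e^{iθ₃}=r₁+r₄e^{iθ₄} gives r₂ω₂e^{iθ₂}+r₃ω₃e^{iθ₃}=r₄ω₄e^{iθ₄}.
Eliminating the other unknown: ω₄ = r₂ω₂ sin(θ₂−θ₃) / [r₄ sin(θ₄−θ₃)].
Numerator sine = +0.41945; denominator sine = -0.99970.
Result = 0.1151·1.5·(+0.41945) / (0.3689·(-0.99970)) = -0.19637 rad/s; magnitude 0.19637 rad/s.

0.196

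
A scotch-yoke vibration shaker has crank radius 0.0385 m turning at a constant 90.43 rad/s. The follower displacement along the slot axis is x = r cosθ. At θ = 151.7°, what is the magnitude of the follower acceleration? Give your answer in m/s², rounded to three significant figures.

277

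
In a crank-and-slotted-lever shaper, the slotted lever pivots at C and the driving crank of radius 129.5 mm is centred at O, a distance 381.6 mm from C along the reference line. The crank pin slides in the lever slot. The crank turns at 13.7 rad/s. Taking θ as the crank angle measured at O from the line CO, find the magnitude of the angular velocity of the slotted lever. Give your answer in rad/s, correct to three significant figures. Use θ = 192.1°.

ω = 13.7 rad/s
Crank pin A relative to C: A = (d + r cosθ, r sinθ); lever angle φ = atan2(r sinθ, d + r cosθ).
Differentiating tanφ: φ̇ = rω(d cosθ + r)/(d² + r² + 2dr cosθ).
d² + r² + 2dr cosθ = |CA|² = 0.0657502 m²;  d cosθ + r = -0.24362 m.
|ω_lever| = |0.1295·13.7·-0.24362| / 0.0657502 = 6.5737 rad/s.

6.57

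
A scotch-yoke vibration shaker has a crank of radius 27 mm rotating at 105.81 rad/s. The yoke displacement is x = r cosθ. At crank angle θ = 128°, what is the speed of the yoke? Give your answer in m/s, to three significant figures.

2.25

ω = 105.8 rad/s
x = r cosθ ⇒ ẋ = −rω sinθ.
|v| = rω|sinθ| = 0.027·105.8·|sin 128°| = 2.2512 m/s.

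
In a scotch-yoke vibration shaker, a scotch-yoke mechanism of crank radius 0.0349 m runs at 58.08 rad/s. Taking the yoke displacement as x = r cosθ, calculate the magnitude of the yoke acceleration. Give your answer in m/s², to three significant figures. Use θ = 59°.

ω = 58.08 rad/s
x = r cosθ ⇒ ẍ = −rω² cosθ (ω constant).
|a| = rω²|cosθ| = 0.0349·(58.08)²·|cos 59°| = 60.634 m/s².

60.6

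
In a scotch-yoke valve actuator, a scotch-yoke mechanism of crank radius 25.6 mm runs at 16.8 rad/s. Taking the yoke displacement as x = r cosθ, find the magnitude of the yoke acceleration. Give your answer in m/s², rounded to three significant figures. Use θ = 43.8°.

5.21

ω = 16.8 rad/s
x = r cosθ ⇒ ẍ = −rω² cosθ (ω constant).
|a| = rω²|cosθ| = 0.0256·(16.8)²·|cos 43.8°| = 5.215 m/s².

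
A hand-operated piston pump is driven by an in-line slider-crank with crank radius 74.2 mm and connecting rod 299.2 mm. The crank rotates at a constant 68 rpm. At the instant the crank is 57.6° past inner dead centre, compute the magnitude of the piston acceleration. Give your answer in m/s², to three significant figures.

1.62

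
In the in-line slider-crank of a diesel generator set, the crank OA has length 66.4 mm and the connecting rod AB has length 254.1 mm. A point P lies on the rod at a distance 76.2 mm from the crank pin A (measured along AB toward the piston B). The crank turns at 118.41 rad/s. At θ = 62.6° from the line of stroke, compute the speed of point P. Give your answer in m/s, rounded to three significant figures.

7.67

ω = 118.4 rad/s.  Crank-pin speed |V_A| = rω = 7.8624 m/s, perpendicular to OA.
Rod angle: sinφ = −(r/L) sinθ ⇒ φ = -13.415°; ω_rod = −rω cosθ/√(L²−r²sin²θ) = -14.639 rad/s.
V_P = V_A + ω_rod × AP, with AP = 0.0762 m along the rod.
Components: V_Px = −rω sinθ − a·ω_rod·sinφ = -7.2392 m/s;  V_Py = rω cosθ + a·ω_rod·cosφ = +2.5332 m/s.
|V_P| = √(V_Px² + V_Py²) = 7.6696 m/s.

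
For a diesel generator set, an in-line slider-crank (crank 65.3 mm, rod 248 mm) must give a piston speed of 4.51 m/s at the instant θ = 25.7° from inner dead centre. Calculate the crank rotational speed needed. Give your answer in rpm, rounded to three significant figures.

For an in-line slider-crank, |v_piston| = rω|sinθ|·[1 + r cosθ/√(L² − r² sin²θ)].
With r = 0.0653 m, L = 0.248 m, θ = 25.7°: the bracketed kinematic factor |dx/dθ| = 0.035081 m.
ω = v/|dx/dθ| = 4.51/0.035081 = 128.56 rad/s.
N = 60ω/(2π) = 1227.7 rpm.

1230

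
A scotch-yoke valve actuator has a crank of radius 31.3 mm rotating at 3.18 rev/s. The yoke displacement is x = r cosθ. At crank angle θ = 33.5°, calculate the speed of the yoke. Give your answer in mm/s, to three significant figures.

345

ω = 19.98 rad/s (from 3.18 rev/s).
x = r cosθ ⇒ ẋ = −rω sinθ.
|v| = rω|sinθ| = 0.0313·19.98·|sin 33.5°| = 0.34518 m/s = 345.18 mm/s.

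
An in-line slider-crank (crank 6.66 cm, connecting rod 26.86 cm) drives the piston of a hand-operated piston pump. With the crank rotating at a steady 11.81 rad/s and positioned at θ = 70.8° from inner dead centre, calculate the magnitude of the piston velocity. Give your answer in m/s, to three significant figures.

ω = 11.81 rad/s
For an in-line slider-crank, x = r cosθ + √(L² − r² sin²θ), so v = −rω sinθ·[1 + r cosθ/√(L² − r² sin²θ)].
With r = 0.0666 m, L = 0.2686 m, θ = 70.8°: √(L² − r² sin²θ) = 0.26113 m.
v = −0.0666·11.81·0.94438·[1 + 0.0666·0.32887/0.26113] = -0.8051 m/s.
|v| = 0.8051 m/s.

0.805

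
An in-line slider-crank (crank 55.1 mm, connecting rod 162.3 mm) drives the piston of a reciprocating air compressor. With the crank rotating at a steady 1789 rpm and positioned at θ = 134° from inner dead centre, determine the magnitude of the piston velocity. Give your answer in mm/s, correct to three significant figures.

5620

ω = 2π·1789/60 = 187.3 rad/s
For an in-line slider-crank, x = r cosθ + √(L² − r² sin²θ), so v = −rω sinθ·[1 + r cosθ/√(L² − r² sin²θ)].
With r = 0.0551 m, L = 0.1623 m, θ = 134°: √(L² − r² sin²θ) = 0.15739 m.
v = −0.0551·187.3·0.71934·[1 + 0.0551·-0.69466/0.15739] = -5.6196 m/s.
|v| = 5.6196 m/s = 5619.6 mm/s.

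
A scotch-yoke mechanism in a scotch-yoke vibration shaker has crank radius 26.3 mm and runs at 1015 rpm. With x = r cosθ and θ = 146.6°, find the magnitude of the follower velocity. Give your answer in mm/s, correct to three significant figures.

ω = 106.3 rad/s (from 1015 rpm).
x = r cosθ ⇒ ẋ = −rω sinθ.
|v| = rω|sinθ| = 0.0263·106.3·|sin 146.6°| = 1.5388 m/s = 1538.8 mm/s.

1540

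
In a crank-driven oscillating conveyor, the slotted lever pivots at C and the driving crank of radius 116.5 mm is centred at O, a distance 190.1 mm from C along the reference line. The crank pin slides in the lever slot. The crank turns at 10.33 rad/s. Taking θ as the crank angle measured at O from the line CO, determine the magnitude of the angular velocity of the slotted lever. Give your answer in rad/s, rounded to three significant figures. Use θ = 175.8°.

ω = 10.33 rad/s
Crank pin A relative to C: A = (d + r cosθ, r sinθ); lever angle φ = atan2(r sinθ, d + r cosθ).
Differentiating tanφ: φ̇ = rω(d cosθ + r)/(d² + r² + 2dr cosθ).
d² + r² + 2dr cosθ = |CA|² = 0.00553591 m²;  d cosθ + r = -0.073089 m.
|ω_lever| = |0.1165·10.33·-0.073089| / 0.00553591 = 15.889 rad/s.

15.9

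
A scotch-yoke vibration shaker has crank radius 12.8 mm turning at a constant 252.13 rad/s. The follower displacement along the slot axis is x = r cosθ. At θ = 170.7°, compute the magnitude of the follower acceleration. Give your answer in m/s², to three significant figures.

ω = 252.1 rad/s
x = r cosθ ⇒ ẍ = −rω² cosθ (ω constant).
|a| = rω²|cosθ| = 0.0128·(252.1)²·|cos 170.7°| = 802.99 m/s².

803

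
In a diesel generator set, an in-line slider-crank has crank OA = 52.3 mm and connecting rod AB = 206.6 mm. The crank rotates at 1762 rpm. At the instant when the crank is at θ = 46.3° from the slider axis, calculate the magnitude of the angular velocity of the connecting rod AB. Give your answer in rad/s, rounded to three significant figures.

ω = 184.5 rad/s (converted from 1762 rpm).
The rod makes angle φ with the slider axis where L sinφ = r sinθ; differentiating, L cosφ·φ̇ = r ω cosθ.
L cosφ = √(L² − r² sin²θ) = 0.20311 m.
|ω_rod| = r ω |cosθ| / √(L² − r² sin²θ) = 0.0523·184.5·0.69088/0.20311 = 32.825 rad/s.

32.8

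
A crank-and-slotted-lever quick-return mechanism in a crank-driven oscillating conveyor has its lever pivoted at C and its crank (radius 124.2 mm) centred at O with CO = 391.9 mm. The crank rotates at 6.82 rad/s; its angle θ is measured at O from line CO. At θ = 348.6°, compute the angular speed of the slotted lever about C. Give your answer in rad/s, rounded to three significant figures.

1.63

ω = 6.82 rad/s
Crank pin A relative to C: A = (d + r cosθ, r sinθ); lever angle φ = atan2(r sinθ, d + r cosθ).
Differentiating tanφ: φ̇ = rω(d cosθ + r)/(d² + r² + 2dr cosθ).
d² + r² + 2dr cosθ = |CA|² = 0.264439 m²;  d cosθ + r = +0.50837 m.
|ω_lever| = |0.1242·6.82·+0.50837| / 0.264439 = 1.6284 rad/s.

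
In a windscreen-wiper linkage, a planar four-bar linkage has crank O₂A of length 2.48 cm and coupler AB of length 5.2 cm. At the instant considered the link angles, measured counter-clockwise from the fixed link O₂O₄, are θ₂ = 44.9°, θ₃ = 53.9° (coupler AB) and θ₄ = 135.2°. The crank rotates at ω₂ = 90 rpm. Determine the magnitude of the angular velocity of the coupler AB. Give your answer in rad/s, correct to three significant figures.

4.55

ω₂ = 9.425 rad/s (from 90 rpm).
Differentiating the loop-closure r₂e^{iθ₂}+r₃e^{iθ₃}=r₁+r₄e^{iθ₄} gives r₂ω₂e^{iθ₂}+r₃ω₃e^{iθ₃}=r₄ω₄e^{iθ₄}.
Eliminating the other unknown: ω₃ = r₂ω₂ sin(θ₄−θ₂) / [r₃ sin(θ₃−θ₄)].
Numerator sine = +0.99999; denominator sine = -0.98849.
Result = 0.0248·9.425·(+0.99999) / (0.052·(-0.98849)) = -4.5472 rad/s; magnitude 4.5472 rad/s.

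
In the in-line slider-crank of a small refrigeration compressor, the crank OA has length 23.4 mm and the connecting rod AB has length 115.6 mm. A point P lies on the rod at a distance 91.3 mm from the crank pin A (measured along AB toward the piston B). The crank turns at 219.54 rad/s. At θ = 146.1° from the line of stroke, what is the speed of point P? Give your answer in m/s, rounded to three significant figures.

ω = 219.5 rad/s.  Crank-pin speed |V_A| = rω = 5.1372 m/s, perpendicular to OA.
Rod angle: sinφ = −(r/L) sinθ ⇒ φ = -6.483°; ω_rod = −rω cosθ/√(L²−r²sin²θ) = +37.123 rad/s.
V_P = V_A + ω_rod × AP, with AP = 0.0913 m along the rod.
Components: V_Px = −rω sinθ − a·ω_rod·sinφ = -2.4826 m/s;  V_Py = rω cosθ + a·ω_rod·cosφ = -0.89632 m/s.
|V_P| = √(V_Px² + V_Py²) = 2.6395 m/s.

2.64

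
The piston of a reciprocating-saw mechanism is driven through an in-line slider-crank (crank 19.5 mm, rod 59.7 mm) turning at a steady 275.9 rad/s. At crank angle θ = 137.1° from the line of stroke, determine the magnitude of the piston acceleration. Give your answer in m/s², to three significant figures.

ω = 275.9 rad/s
x(θ) = r cosθ + √(L² − r² sin²θ); with ω constant, a = ω²·d²x/dθ².
d²x/dθ² = −r cosθ − r²(cos2θ)/√u − r⁴ sin²2θ/(4u^{3/2}),  u = L² − r² sin²θ = 0.00338789 m².
Substituting r = 0.0195 m, L = 0.0597 m, θ = 137.1°: d²x/dθ² = +0.013624 m.
a = ω²·d²x/dθ² = (275.9)²·(+0.013624) = +1037.1 m/s²;  |a| = 1037.1 m/s².

1040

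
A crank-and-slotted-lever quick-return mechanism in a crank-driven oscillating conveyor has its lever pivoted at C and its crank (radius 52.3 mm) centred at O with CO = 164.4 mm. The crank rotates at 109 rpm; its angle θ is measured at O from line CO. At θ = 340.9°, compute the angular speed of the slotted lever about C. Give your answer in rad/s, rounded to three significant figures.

2.69

ω = 11.41 rad/s (from 109 rpm).
Crank pin A relative to C: A = (d + r cosθ, r sinθ); lever angle φ = atan2(r sinθ, d + r cosθ).
Differentiating tanφ: φ̇ = rω(d cosθ + r)/(d² + r² + 2dr cosθ).
d² + r² + 2dr cosθ = |CA|² = 0.0460122 m²;  d cosθ + r = +0.20765 m.
|ω_lever| = |0.0523·11.41·+0.20765| / 0.0460122 = 2.6941 rad/s.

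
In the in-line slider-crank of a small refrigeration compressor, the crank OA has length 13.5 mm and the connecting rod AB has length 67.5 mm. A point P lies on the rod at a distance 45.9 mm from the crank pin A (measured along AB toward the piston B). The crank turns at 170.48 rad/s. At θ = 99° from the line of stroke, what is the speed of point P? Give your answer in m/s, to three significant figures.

2.23

ω = 170.5 rad/s.  Crank-pin speed |V_A| = rω = 2.3015 m/s, perpendicular to OA.
Rod angle: sinφ = −(r/L) sinθ ⇒ φ = -11.393°; ω_rod = −rω cosθ/√(L²−r²sin²θ) = +5.441 rad/s.
V_P = V_A + ω_rod × AP, with AP = 0.0459 m along the rod.
Components: V_Px = −rω sinθ − a·ω_rod·sinφ = -2.2238 m/s;  V_Py = rω cosθ + a·ω_rod·cosφ = -0.11521 m/s.
|V_P| = √(V_Px² + V_Py²) = 2.2268 m/s.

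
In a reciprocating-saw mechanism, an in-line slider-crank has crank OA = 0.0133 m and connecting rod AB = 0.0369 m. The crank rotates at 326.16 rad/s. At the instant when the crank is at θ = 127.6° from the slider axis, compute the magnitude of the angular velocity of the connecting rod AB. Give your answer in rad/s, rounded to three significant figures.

74.8

ω = 326.2 rad/s
The rod makes angle φ with the slider axis where L sinφ = r sinθ; differentiating, L cosφ·φ̇ = r ω cosθ.
L cosφ = √(L² − r² sin²θ) = 0.035363 m.
|ω_rod| = r ω |cosθ| / √(L² − r² sin²θ) = 0.0133·326.2·0.61015/0.035363 = 74.845 rad/s.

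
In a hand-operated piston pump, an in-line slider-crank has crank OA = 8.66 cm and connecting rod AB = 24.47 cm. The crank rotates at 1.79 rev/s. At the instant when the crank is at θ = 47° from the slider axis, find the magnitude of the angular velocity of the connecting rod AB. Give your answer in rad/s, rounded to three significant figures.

2.81

ω = 11.25 rad/s (converted from 1.79 rev/s).
The rod makes angle φ with the slider axis where L sinφ = r sinθ; differentiating, L cosφ·φ̇ = r ω cosθ.
L cosφ = √(L² − r² sin²θ) = 0.23636 m.
|ω_rod| = r ω |cosθ| / √(L² − r² sin²θ) = 0.0866·11.25·0.68200/0.23636 = 2.8103 rad/s.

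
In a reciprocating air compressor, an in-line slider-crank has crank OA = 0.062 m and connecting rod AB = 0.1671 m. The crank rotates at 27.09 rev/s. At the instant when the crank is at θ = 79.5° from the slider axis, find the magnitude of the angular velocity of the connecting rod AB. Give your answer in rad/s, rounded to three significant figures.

12.4

ω = 170.2 rad/s (converted from 27.09 rev/s).
The rod makes angle φ with the slider axis where L sinφ = r sinθ; differentiating, L cosφ·φ̇ = r ω cosθ.
L cosφ = √(L² − r² sin²θ) = 0.15558 m.
|ω_rod| = r ω |cosθ| / √(L² − r² sin²θ) = 0.062·170.2·0.18224/0.15558 = 12.361 rad/s.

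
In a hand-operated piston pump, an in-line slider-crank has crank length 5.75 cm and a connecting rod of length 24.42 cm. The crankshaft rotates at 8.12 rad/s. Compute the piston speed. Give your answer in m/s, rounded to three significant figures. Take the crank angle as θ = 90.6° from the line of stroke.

0.466

ω = 8.12 rad/s
For an in-line slider-crank, x = r cosθ + √(L² − r² sin²θ), so v = −rω sinθ·[1 + r cosθ/√(L² − r² sin²θ)].
With r = 0.0575 m, L = 0.2442 m, θ = 90.6°: √(L² − r² sin²θ) = 0.23733 m.
v = −0.0575·8.12·0.99995·[1 + 0.0575·-0.01047/0.23733] = -0.46569 m/s.
|v| = 0.46569 m/s.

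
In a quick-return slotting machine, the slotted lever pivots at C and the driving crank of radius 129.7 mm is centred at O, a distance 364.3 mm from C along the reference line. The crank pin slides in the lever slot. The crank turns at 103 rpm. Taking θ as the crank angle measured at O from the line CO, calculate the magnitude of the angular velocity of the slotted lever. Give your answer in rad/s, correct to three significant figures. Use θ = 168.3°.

5.57

ω = 10.79 rad/s (from 103 rpm).
Crank pin A relative to C: A = (d + r cosθ, r sinθ); lever angle φ = atan2(r sinθ, d + r cosθ).
Differentiating tanφ: φ̇ = rω(d cosθ + r)/(d² + r² + 2dr cosθ).
d² + r² + 2dr cosθ = |CA|² = 0.0570006 m²;  d cosθ + r = -0.22703 m.
|ω_lever| = |0.1297·10.79·-0.22703| / 0.0570006 = 5.572 rad/s.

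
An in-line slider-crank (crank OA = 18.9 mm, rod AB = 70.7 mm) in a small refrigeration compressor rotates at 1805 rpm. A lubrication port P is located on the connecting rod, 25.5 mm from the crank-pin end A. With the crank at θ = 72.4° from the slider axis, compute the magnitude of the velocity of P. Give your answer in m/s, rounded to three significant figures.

3.58

ω = 189 rad/s.  Crank-pin speed |V_A| = rω = 3.5725 m/s, perpendicular to OA.
Rod angle: sinφ = −(r/L) sinθ ⇒ φ = -14.763°; ω_rod = −rω cosθ/√(L²−r²sin²θ) = -15.8 rad/s.
V_P = V_A + ω_rod × AP, with AP = 0.0255 m along the rod.
Components: V_Px = −rω sinθ − a·ω_rod·sinφ = -3.5079 m/s;  V_Py = rω cosθ + a·ω_rod·cosφ = +0.6906 m/s.
|V_P| = √(V_Px² + V_Py²) = 3.5752 m/s.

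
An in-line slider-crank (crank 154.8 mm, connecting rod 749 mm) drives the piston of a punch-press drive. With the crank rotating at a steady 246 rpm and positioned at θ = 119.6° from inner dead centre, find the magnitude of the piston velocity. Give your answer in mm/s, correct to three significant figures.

ω = 2π·246/60 = 25.76 rad/s
For an in-line slider-crank, x = r cosθ + √(L² − r² sin²θ), so v = −rω sinθ·[1 + r cosθ/√(L² − r² sin²θ)].
With r = 0.1548 m, L = 0.749 m, θ = 119.6°: √(L² − r² sin²θ) = 0.73681 m.
v = −0.1548·25.76·0.86949·[1 + 0.1548·-0.49394/0.73681] = -3.1076 m/s.
|v| = 3.1076 m/s = 3107.6 mm/s.

3110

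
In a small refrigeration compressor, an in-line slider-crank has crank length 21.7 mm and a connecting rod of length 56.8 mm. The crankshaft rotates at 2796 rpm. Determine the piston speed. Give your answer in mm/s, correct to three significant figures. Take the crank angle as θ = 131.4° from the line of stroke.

3510

ω = 2π·2796/60 = 292.8 rad/s
For an in-line slider-crank, x = r cosθ + √(L² − r² sin²θ), so v = −rω sinθ·[1 + r cosθ/√(L² − r² sin²θ)].
With r = 0.0217 m, L = 0.0568 m, θ = 131.4°: √(L² − r² sin²θ) = 0.054418 m.
v = −0.0217·292.8·0.75011·[1 + 0.0217·-0.66131/0.054418] = -3.5091 m/s.
|v| = 3.5091 m/s = 3509.1 mm/s.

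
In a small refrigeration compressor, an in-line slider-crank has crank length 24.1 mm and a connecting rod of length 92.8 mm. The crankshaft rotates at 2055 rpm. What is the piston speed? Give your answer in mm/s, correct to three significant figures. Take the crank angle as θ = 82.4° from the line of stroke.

ω = 2π·2055/60 = 215.2 rad/s
For an in-line slider-crank, x = r cosθ + √(L² − r² sin²θ), so v = −rω sinθ·[1 + r cosθ/√(L² − r² sin²θ)].
With r = 0.0241 m, L = 0.0928 m, θ = 82.4°: √(L² − r² sin²θ) = 0.089673 m.
v = −0.0241·215.2·0.99122·[1 + 0.0241·0.13226/0.089673] = -5.3235 m/s.
|v| = 5.3235 m/s = 5323.5 mm/s.

5320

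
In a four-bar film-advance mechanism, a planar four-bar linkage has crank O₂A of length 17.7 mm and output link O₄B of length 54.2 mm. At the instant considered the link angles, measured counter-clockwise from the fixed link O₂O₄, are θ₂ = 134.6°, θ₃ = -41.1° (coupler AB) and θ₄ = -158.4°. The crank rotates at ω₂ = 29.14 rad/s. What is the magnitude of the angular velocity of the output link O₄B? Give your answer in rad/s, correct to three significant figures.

0.803

ω₂ = 29.14 rad/s
Differentiating the loop-closure r₂e^{iθ₂}+r₃e^{iθ₃}=r₁+r₄e^{iθ₄} gives r₂ω₂e^{iθ₂}+r₃ω₃e^{iθ₃}=r₄ω₄e^{iθ₄}.
Eliminating the other unknown: ω₄ = r₂ω₂ sin(θ₂−θ₃) / [r₄ sin(θ₄−θ₃)].
Numerator sine = +0.07498; denominator sine = -0.88862.
Result = 0.0177·29.14·(+0.07498) / (0.0542·(-0.88862)) = -0.80295 rad/s; magnitude 0.80295 rad/s.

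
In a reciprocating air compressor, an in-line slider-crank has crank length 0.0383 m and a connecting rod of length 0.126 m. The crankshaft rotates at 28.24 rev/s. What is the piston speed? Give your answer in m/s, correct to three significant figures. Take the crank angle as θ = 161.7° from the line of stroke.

1.52

ω = 2π·28.2 = 177.4 rad/s
For an in-line slider-crank, x = r cosθ + √(L² − r² sin²θ), so v = −rω sinθ·[1 + r cosθ/√(L² − r² sin²θ)].
With r = 0.0383 m, L = 0.126 m, θ = 161.7°: √(L² − r² sin²θ) = 0.12542 m.
v = −0.0383·177.4·0.31399·[1 + 0.0383·-0.94943/0.12542] = -1.5152 m/s.
|v| = 1.5152 m/s.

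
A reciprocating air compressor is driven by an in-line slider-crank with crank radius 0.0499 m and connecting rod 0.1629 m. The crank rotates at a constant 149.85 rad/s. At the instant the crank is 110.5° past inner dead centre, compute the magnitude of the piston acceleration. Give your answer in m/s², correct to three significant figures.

ω = 149.8 rad/s
x(θ) = r cosθ + √(L² − r² sin²θ); with ω constant, a = ω²·d²x/dθ².
d²x/dθ² = −r cosθ − r²(cos2θ)/√u − r⁴ sin²2θ/(4u^{3/2}),  u = L² − r² sin²θ = 0.0243518 m².
Substituting r = 0.0499 m, L = 0.1629 m, θ = 110.5°: d²x/dθ² = +0.029342 m.
a = ω²·d²x/dθ² = (149.8)²·(+0.029342) = +658.88 m/s²;  |a| = 658.88 m/s².

659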